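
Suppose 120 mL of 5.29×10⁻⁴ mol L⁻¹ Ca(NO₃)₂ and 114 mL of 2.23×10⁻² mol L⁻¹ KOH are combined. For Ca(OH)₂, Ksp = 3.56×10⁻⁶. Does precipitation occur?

The combined volume is 234 mL.
[Ca²⁺] = (5.29×10⁻⁴)(120)/234 = 2.71×10⁻⁴ mol L⁻¹
[OH⁻] = (2.23×10⁻²)(114)/234 = 1.09×10⁻² mol L⁻¹
Q = [Ca²⁺][OH⁻]^2 = 3.20×10⁻⁸
Since Q (3.20×10⁻⁸) is less than Ksp (3.56×10⁻⁶), no Ca(OH)₂ precipitates.

No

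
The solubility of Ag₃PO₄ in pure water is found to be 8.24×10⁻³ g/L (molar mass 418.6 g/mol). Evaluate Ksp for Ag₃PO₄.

Ksp = 4.05×10⁻¹⁸

Molar solubility s = (8.24×10⁻³ g/L) / (418.6 g/mol) = 1.9685×10⁻⁵ mol/L
Ag₃PO₄(s) ⇌ 3 Ag⁺(aq) + PO₄³⁻(aq)
Call the molar solubility s, so that [Ag⁺] = 3s and [PO₄³⁻] = s.
Ksp = [Ag⁺]^3[PO₄³⁻] = (3s)^3 · s = 27s^4
Ksp = 27 × (1.9685×10⁻⁵)^4 = 4.05×10⁻¹⁸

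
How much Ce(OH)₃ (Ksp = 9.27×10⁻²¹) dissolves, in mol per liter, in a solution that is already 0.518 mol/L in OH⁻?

6.67×10⁻²⁰ M

Ce(OH)₃(s) ⇌ Ce³⁺(aq) + 3 OH⁻(aq)
The solution already contains OH⁻ at 0.518 mol/L. Let s be the molar solubility of Ce(OH)₃.
[OH⁻] ≈ 0.518 mol/L (common ion dominates); [Ce³⁺] = s.
Ksp = [Ce³⁺][OH⁻]^3 = s(0.518)^3
s = 9.27×10⁻²¹ / (0.518)^3 = 6.67×10⁻²⁰
s = 6.67×10⁻²⁰ mol/L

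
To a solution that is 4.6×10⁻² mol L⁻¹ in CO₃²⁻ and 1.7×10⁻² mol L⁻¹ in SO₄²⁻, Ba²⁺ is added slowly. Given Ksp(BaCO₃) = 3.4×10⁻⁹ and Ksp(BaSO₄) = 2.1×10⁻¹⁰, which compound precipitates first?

BaSO₄

Precipitation of each salt begins when its ion product equals Ksp.
For BaCO₃: [Ba²⁺] = (Ksp/[CO₃²⁻]) = 7.4×10⁻⁸ mol L⁻¹
For BaSO₄: [Ba²⁺] = (Ksp/[SO₄²⁻]) = 1.2×10⁻⁸ mol L⁻¹
Since BaSO₄ needs less Ba²⁺ to reach saturation, it precipitates first.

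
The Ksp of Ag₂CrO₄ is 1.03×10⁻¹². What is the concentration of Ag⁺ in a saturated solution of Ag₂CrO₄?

Ag₂CrO₄(s) ⇌ 2 Ag⁺(aq) + CrO₄²⁻(aq)
Call the molar solubility s, so that [Ag⁺] = 2s and [CrO₄²⁻] = s.
Ksp = [Ag⁺]^2[CrO₄²⁻] = (2s)^2 · s = 4s^3 = 1.03×10⁻¹²
s = 6.36×10⁻⁵ M
[Ag⁺] = 2s = 1.27×10⁻⁴ M

1.27×10⁻⁴ M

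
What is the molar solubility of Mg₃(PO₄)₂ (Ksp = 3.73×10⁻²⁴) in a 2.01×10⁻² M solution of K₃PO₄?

Mg₃(PO₄)₂(s) ⇌ 3 Mg²⁺(aq) + 2 PO₄³⁻(aq)
The solution already contains PO₄³⁻ at 2.01×10⁻² M. Let s be the molar solubility of Mg₃(PO₄)₂.
[PO₄³⁻] ≈ 2.01×10⁻² M (common ion dominates); [Mg²⁺] = 3s.
Ksp = [Mg²⁺]^3[PO₄³⁻]^2 = (3s)^3(2.01×10⁻²)^2
(3s)^3 = 3.73×10⁻²⁴ / (2.01×10⁻²)^2 = 9.23×10⁻²¹
s = 6.99×10⁻⁸ M

6.99×10⁻⁸ M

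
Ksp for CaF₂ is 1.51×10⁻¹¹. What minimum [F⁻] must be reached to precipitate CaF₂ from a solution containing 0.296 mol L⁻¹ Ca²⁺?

7.14×10⁻⁶ M

Precipitation begins when Q = Ksp.
CaF₂(s) ⇌ Ca²⁺(aq) + 2 F⁻(aq)
Ksp = [Ca²⁺][F⁻]^2 = [F⁻]^2(0.296)
[F⁻]^2 = 1.51×10⁻¹¹ / (0.296) = 5.10×10⁻¹¹
[F⁻] = 7.14×10⁻⁶ mol L⁻¹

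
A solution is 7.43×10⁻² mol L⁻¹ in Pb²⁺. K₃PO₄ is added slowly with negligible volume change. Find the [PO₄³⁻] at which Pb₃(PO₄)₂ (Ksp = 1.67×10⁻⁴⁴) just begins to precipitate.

6.38×10⁻²¹ M

The threshold for precipitation is Q = Ksp.
Pb₃(PO₄)₂(s) ⇌ 3 Pb²⁺(aq) + 2 PO₄³⁻(aq)
Ksp = [Pb²⁺]^3[PO₄³⁻]^2 = [PO₄³⁻]^2(7.43×10⁻²)^3
[PO₄³⁻]^2 = 1.67×10⁻⁴⁴ / (7.43×10⁻²)^3 = 4.07×10⁻⁴¹
[PO₄³⁻] = 6.38×10⁻²¹ mol L⁻¹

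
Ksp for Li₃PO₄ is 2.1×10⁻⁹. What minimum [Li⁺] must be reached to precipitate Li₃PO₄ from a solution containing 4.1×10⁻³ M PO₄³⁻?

8.0×10⁻³ M

The threshold for precipitation is Q = Ksp.
Li₃PO₄(s) ⇌ 3 Li⁺(aq) + PO₄³⁻(aq)
Ksp = [Li⁺]^3[PO₄³⁻] = [Li⁺]^3(4.1×10⁻³)
[Li⁺]^3 = 2.1×10⁻⁹ / (4.1×10⁻³) = 5.1×10⁻⁷
[Li⁺] = 8.0×10⁻³ M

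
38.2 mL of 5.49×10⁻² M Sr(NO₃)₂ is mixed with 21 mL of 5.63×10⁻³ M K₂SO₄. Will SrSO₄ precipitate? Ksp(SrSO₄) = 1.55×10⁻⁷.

Yes

Total volume after mixing = 38.2 + 21 = 59.2 mL.
[Sr²⁺] = (5.49×10⁻²)(38.2)/59.2 = 3.54×10⁻² M
[SO₄²⁻] = (5.63×10⁻³)(21)/59.2 = 2.00×10⁻³ M
Q = [Sr²⁺][SO₄²⁻] = 7.07×10⁻⁵
Since Q (7.07×10⁻⁵) exceeds Ksp (1.55×10⁻⁷), SrSO₄ will precipitate.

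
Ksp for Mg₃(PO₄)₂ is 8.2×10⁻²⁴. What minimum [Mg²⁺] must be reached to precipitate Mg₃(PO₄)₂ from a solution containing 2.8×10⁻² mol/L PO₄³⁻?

2.2×10⁻⁷ M

A salt starts to precipitate once the ion product Q reaches its Ksp.
Mg₃(PO₄)₂(s) ⇌ 3 Mg²⁺(aq) + 2 PO₄³⁻(aq)
Ksp = [Mg²⁺]^3[PO₄³⁻]^2 = [Mg²⁺]^3(2.8×10⁻²)^2
[Mg²⁺]^3 = 8.2×10⁻²⁴ / (2.8×10⁻²)^2 = 1.0×10⁻²⁰
[Mg²⁺] = 2.2×10⁻⁷ mol/L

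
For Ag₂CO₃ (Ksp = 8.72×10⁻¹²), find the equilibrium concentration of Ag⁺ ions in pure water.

2.59×10⁻⁴ M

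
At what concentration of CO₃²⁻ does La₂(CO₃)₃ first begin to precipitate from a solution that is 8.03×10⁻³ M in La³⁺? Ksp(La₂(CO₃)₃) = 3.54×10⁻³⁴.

1.76×10⁻¹⁰ M

A salt starts to precipitate once the ion product Q reaches its Ksp.
La₂(CO₃)₃(s) ⇌ 2 La³⁺(aq) + 3 CO₃²⁻(aq)
Ksp = [La³⁺]^2[CO₃²⁻]^3 = [CO₃²⁻]^3(8.03×10⁻³)^2
[CO₃²⁻]^3 = 3.54×10⁻³⁴ / (8.03×10⁻³)^2 = 5.49×10⁻³⁰
[CO₃²⁻] = 1.76×10⁻¹⁰ M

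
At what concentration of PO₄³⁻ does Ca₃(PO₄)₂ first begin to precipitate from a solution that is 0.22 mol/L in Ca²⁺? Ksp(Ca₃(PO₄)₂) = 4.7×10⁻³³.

6.6×10⁻¹⁶ M

The threshold for precipitation is Q = Ksp.
Ca₃(PO₄)₂(s) ⇌ 3 Ca²⁺(aq) + 2 PO₄³⁻(aq)
Ksp = [Ca²⁺]^3[PO₄³⁻]^2 = [PO₄³⁻]^2(0.22)^3
[PO₄³⁻]^2 = 4.7×10⁻³³ / (0.22)^3 = 4.4×10⁻³¹
[PO₄³⁻] = 6.6×10⁻¹⁶ mol/L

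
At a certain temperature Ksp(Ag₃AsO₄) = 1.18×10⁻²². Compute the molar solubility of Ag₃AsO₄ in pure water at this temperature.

1.45×10⁻⁶ M

Ag₃AsO₄(s) ⇌ 3 Ag⁺(aq) + AsO₄³⁻(aq)
If s mol/L of Ag₃AsO₄ dissolves, [Ag⁺] = 3s and [AsO₄³⁻] = s.
Ksp = [Ag⁺]^3[AsO₄³⁻] = (3s)^3 · s = 27s^4
27s^4 = 1.18×10⁻²²  ⇒  s^4 = 4.37×10⁻²⁴
s = 1.45×10⁻⁶ mol/L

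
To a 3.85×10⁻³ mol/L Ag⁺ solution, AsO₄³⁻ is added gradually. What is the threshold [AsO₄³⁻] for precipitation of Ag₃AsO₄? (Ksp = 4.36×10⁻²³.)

A salt starts to precipitate once the ion product Q reaches its Ksp.
Ag₃AsO₄(s) ⇌ 3 Ag⁺(aq) + AsO₄³⁻(aq)
Ksp = [Ag⁺]^3[AsO₄³⁻] = [AsO₄³⁻](3.85×10⁻³)^3
[AsO₄³⁻] = 4.36×10⁻²³ / (3.85×10⁻³)^3 = 7.64×10⁻¹⁶
[AsO₄³⁻] = 7.64×10⁻¹⁶ mol/L

7.64×10⁻¹⁶ M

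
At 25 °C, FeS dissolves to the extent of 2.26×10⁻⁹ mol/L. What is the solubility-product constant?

Ksp = 5.11×10⁻¹⁸

FeS(s) ⇌ Fe²⁺(aq) + S²⁻(aq)
For each mole of FeS that dissolves per liter, [Fe²⁺] = s and [S²⁻] = s; let s denote this solubility.
Ksp = [Fe²⁺][S²⁻] = s · s = s^2
Ksp = (2.26×10⁻⁹)^2 = 5.11×10⁻¹⁸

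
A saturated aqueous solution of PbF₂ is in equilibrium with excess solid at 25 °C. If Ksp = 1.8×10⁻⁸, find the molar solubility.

1.7×10⁻³ M

PbF₂(s) ⇌ Pb²⁺(aq) + 2 F⁻(aq)
If s mol/L of PbF₂ dissolves, [Pb²⁺] = s and [F⁻] = 2s.
Ksp = [Pb²⁺][F⁻]^2 = s · (2s)^2 = 4s^3
4s^3 = 1.8×10⁻⁸  ⇒  s^3 = 4.5×10⁻⁹
Taking the 3rd root, s = 1.7×10⁻³ M.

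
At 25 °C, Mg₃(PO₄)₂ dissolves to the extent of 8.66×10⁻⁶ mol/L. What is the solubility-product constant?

Ksp = 5.26×10⁻²⁴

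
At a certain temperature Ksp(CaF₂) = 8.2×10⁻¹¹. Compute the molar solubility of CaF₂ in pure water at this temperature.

CaF₂(s) ⇌ Ca²⁺(aq) + 2 F⁻(aq)
Call the molar solubility s, so that [Ca²⁺] = s and [F⁻] = 2s.
Ksp = [Ca²⁺][F⁻]^2 = s · (2s)^2 = 4s^3
4s^3 = 8.2×10⁻¹¹  ⇒  s^3 = 2.1×10⁻¹¹
s = 2.7×10⁻⁴ M

2.7×10⁻⁴ M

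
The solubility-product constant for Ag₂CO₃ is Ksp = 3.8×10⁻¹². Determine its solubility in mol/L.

Ag₂CO₃(s) ⇌ 2 Ag⁺(aq) + CO₃²⁻(aq)
Let s be the molar solubility. Then [Ag⁺] = 2s and [CO₃²⁻] = s.
Ksp = [Ag⁺]^2[CO₃²⁻] = (2s)^2 · s = 4s^3
4s^3 = 3.8×10⁻¹²  ⇒  s^3 = 9.5×10⁻¹³
Taking the 3rd root, s = 9.8×10⁻⁵ mol/L.

9.8×10⁻⁵ M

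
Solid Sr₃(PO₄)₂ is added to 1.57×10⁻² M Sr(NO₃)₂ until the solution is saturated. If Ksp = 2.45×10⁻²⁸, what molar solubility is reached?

3.98×10⁻¹² M

Sr₃(PO₄)₂(s) ⇌ 3 Sr²⁺(aq) + 2 PO₄³⁻(aq)
Sr²⁺ is already present at 1.57×10⁻² M. If s mol/L of Sr₃(PO₄)₂ dissolves, [PO₄³⁻] = 2s while [Sr²⁺] ≈ 1.57×10⁻² M.
Ksp = [Sr²⁺]^3[PO₄³⁻]^2 = (1.57×10⁻²)^3(2s)^2
(2s)^2 = 2.45×10⁻²⁸ / (1.57×10⁻²)^3 = 6.33×10⁻²³
s = 3.98×10⁻¹² M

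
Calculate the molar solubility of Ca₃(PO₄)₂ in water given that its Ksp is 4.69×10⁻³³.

Ca₃(PO₄)₂(s) ⇌ 3 Ca²⁺(aq) + 2 PO₄³⁻(aq)
For each mole of Ca₃(PO₄)₂ that dissolves per liter, [Ca²⁺] = 3s and [PO₄³⁻] = 2s; let s denote this solubility.
Ksp = [Ca²⁺]^3[PO₄³⁻]^2 = (3s)^3 · (2s)^2 = 108s^5
108s^5 = 4.69×10⁻³³  ⇒  s^5 = 4.34×10⁻³⁵
s = (4.34×10⁻³⁵)^(1/5) = 1.34×10⁻⁷ M

1.34×10⁻⁷ M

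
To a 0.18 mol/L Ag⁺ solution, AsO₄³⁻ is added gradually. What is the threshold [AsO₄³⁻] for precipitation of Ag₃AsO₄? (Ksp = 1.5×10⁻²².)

A salt starts to precipitate once the ion product Q reaches its Ksp.
Ag₃AsO₄(s) ⇌ 3 Ag⁺(aq) + AsO₄³⁻(aq)
Ksp = [Ag⁺]^3[AsO₄³⁻] = [AsO₄³⁻](0.18)^3
[AsO₄³⁻] = 1.5×10⁻²² / (0.18)^3 = 2.6×10⁻²⁰
[AsO₄³⁻] = 2.6×10⁻²⁰ mol/L

2.6×10⁻²⁰ M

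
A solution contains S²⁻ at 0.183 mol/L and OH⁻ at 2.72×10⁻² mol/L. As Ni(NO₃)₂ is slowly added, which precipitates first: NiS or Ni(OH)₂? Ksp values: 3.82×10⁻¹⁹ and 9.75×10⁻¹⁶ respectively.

NiS

Each salt precipitates once Q = Ksp for that salt.
For NiS: [Ni²⁺] = (Ksp/[S²⁻]) = 2.09×10⁻¹⁸ mol/L
For Ni(OH)₂: [Ni²⁺] = (Ksp/[OH⁻]^2) = 1.32×10⁻¹² mol/L
NiS requires the lower [Ni²⁺], so it precipitates first.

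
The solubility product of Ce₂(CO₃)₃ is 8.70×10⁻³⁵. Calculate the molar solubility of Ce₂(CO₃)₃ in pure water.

Ce₂(CO₃)₃(s) ⇌ 2 Ce³⁺(aq) + 3 CO₃²⁻(aq)
With molar solubility s: [Ce³⁺] = 2s, [CO₃²⁻] = 3s.
Ksp = [Ce³⁺]^2[CO₃²⁻]^3 = (2s)^2 · (3s)^3 = 108s^5
108s^5 = 8.70×10⁻³⁵  ⇒  s^5 = 8.06×10⁻³⁷
s = (8.06×10⁻³⁷)^(1/5) = 6.04×10⁻⁸ mol/L

6.04×10⁻⁸ M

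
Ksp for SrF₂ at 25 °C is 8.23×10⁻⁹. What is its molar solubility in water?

SrF₂(s) ⇌ Sr²⁺(aq) + 2 F⁻(aq)
For each mole of SrF₂ that dissolves per liter, [Sr²⁺] = s and [F⁻] = 2s; let s denote this solubility.
Ksp = [Sr²⁺][F⁻]^2 = s · (2s)^2 = 4s^3
4s^3 = 8.23×10⁻⁹  ⇒  s^3 = 2.06×10⁻⁹
Taking the 3rd root, s = 1.27×10⁻³ M.

1.27×10⁻³ M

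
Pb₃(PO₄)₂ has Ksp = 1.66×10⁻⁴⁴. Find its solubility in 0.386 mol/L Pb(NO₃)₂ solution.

Pb₃(PO₄)₂(s) ⇌ 3 Pb²⁺(aq) + 2 PO₄³⁻(aq)
The solution already contains Pb²⁺ at 0.386 mol/L. Let s be the molar solubility of Pb₃(PO₄)₂.
[Pb²⁺] ≈ 0.386 mol/L (common ion dominates); [PO₄³⁻] = 2s.
Ksp = [Pb²⁺]^3[PO₄³⁻]^2 = (0.386)^3(2s)^2
(2s)^2 = 1.66×10⁻⁴⁴ / (0.386)^3 = 2.89×10⁻⁴³
s = 2.69×10⁻²² mol/L

2.69×10⁻²² M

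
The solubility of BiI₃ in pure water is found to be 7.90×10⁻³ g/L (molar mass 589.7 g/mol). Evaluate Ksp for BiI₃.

Ksp = 8.70×10⁻¹⁹

Molar solubility s = (7.90×10⁻³ g/L) / (589.7 g/mol) = 1.3397×10⁻⁵ mol/L
BiI₃(s) ⇌ Bi³⁺(aq) + 3 I⁻(aq)
Let s be the molar solubility. Then [Bi³⁺] = s and [I⁻] = 3s.
Ksp = [Bi³⁺][I⁻]^3 = s · (3s)^3 = 27s^4
Ksp = 27 × (1.3397×10⁻⁵)^4 = 8.70×10⁻¹⁹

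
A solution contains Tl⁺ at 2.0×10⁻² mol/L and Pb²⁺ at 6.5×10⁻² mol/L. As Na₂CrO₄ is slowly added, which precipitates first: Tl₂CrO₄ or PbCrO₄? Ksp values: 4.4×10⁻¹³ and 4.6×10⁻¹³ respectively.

PbCrO₄

Precipitation of each salt begins when its ion product equals Ksp.
For Tl₂CrO₄: [CrO₄²⁻] = (Ksp/[Tl⁺]^2) = 1.1×10⁻⁹ mol/L
For PbCrO₄: [CrO₄²⁻] = (Ksp/[Pb²⁺]) = 7.1×10⁻¹² mol/L
PbCrO₄ requires the lower [CrO₄²⁻], so it precipitates first.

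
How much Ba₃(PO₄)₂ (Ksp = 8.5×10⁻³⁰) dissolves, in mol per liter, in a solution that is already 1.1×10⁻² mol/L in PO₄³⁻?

1.4×10⁻⁹ M

Ba₃(PO₄)₂(s) ⇌ 3 Ba²⁺(aq) + 2 PO₄³⁻(aq)
The solution already contains PO₄³⁻ at 1.1×10⁻² mol/L. Let s be the molar solubility of Ba₃(PO₄)₂.
[PO₄³⁻] ≈ 1.1×10⁻² mol/L (common ion dominates); [Ba²⁺] = 3s.
Ksp = [Ba²⁺]^3[PO₄³⁻]^2 = (3s)^3(1.1×10⁻²)^2
(3s)^3 = 8.5×10⁻³⁰ / (1.1×10⁻²)^2 = 7.0×10⁻²⁶
s = 1.4×10⁻⁹ mol/L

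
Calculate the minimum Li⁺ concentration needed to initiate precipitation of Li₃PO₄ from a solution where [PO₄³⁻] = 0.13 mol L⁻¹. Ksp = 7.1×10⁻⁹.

Each salt precipitates once Q = Ksp for that salt.
Li₃PO₄(s) ⇌ 3 Li⁺(aq) + PO₄³⁻(aq)
Ksp = [Li⁺]^3[PO₄³⁻] = [Li⁺]^3(0.13)
[Li⁺]^3 = 7.1×10⁻⁹ / (0.13) = 5.5×10⁻⁸
[Li⁺] = 3.8×10⁻³ mol L⁻¹

3.8×10⁻³ M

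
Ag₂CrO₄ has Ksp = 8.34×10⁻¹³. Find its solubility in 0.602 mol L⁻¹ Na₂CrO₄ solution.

5.89×10⁻⁷ M

Ag₂CrO₄(s) ⇌ 2 Ag⁺(aq) + CrO₄²⁻(aq)
With CrO₄²⁻ already at 0.602 mol L⁻¹ and s small, take [CrO₄²⁻] ≈ 0.602 mol L⁻¹ and [Ag⁺] = 2s.
Ksp = [Ag⁺]^2[CrO₄²⁻] = (2s)^2(0.602)
(2s)^2 = 8.34×10⁻¹³ / (0.602) = 1.39×10⁻¹²
s = 5.89×10⁻⁷ mol L⁻¹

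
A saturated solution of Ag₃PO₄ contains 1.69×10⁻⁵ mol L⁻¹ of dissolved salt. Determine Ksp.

Ksp = 2.20×10⁻¹⁸

Ag₃PO₄(s) ⇌ 3 Ag⁺(aq) + PO₄³⁻(aq)
Let s be the molar solubility. Then [Ag⁺] = 3s and [PO₄³⁻] = s.
Ksp = [Ag⁺]^3[PO₄³⁻] = (3s)^3 · s = 27s^4
Ksp = 27 × (1.69×10⁻⁵)^4 = 2.20×10⁻¹⁸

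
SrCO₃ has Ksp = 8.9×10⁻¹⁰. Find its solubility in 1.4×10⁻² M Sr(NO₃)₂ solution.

SrCO₃(s) ⇌ Sr²⁺(aq) + CO₃²⁻(aq)
Sr²⁺ is already present at 1.4×10⁻² M. If s mol/L of SrCO₃ dissolves, [CO₃²⁻] = s while [Sr²⁺] ≈ 1.4×10⁻² M.
Ksp = [Sr²⁺][CO₃²⁻] = (1.4×10⁻²)s
s = 8.9×10⁻¹⁰ / (1.4×10⁻²) = 6.4×10⁻⁸
s = 6.4×10⁻⁸ M

6.4×10⁻⁸ M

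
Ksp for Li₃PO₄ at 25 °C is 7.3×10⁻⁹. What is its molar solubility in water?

4.1×10⁻³ M

Li₃PO₄(s) ⇌ 3 Li⁺(aq) + PO₄³⁻(aq)
Let s be the molar solubility. Then [Li⁺] = 3s and [PO₄³⁻] = s.
Ksp = [Li⁺]^3[PO₄³⁻] = (3s)^3 · s = 27s^4
27s^4 = 7.3×10⁻⁹  ⇒  s^4 = 2.7×10⁻¹⁰
s = 4.1×10⁻³ mol L⁻¹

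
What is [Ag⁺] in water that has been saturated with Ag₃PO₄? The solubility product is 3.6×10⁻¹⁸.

Ag₃PO₄(s) ⇌ 3 Ag⁺(aq) + PO₄³⁻(aq)
Let s be the molar solubility. Then [Ag⁺] = 3s and [PO₄³⁻] = s.
Ksp = [Ag⁺]^3[PO₄³⁻] = (3s)^3 · s = 27s^4 = 3.6×10⁻¹⁸
s = 1.9×10⁻⁵ M
[Ag⁺] = 3s = 5.7×10⁻⁵ M

5.7×10⁻⁵ M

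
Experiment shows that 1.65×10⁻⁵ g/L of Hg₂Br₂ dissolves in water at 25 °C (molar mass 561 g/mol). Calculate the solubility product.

Ksp = 1.02×10⁻²²

Convert to molarity: s = 1.65×10⁻⁵ / 561 = 2.9412×10⁻⁸ mol/L
Hg₂Br₂(s) ⇌ Hg₂²⁺(aq) + 2 Br⁻(aq)
With molar solubility s: [Hg₂²⁺] = s, [Br⁻] = 2s.
Ksp = [Hg₂²⁺][Br⁻]^2 = s · (2s)^2 = 4s^3
Ksp = 4 × (2.9412×10⁻⁸)^3 = 1.02×10⁻²²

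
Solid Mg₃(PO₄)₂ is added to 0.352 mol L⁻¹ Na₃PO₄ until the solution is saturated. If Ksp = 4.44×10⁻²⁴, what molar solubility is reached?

1.10×10⁻⁸ M

Mg₃(PO₄)₂(s) ⇌ 3 Mg²⁺(aq) + 2 PO₄³⁻(aq)
The solution already contains PO₄³⁻ at 0.352 mol L⁻¹. Let s be the molar solubility of Mg₃(PO₄)₂.
[PO₄³⁻] ≈ 0.352 mol L⁻¹ (common ion dominates); [Mg²⁺] = 3s.
Ksp = [Mg²⁺]^3[PO₄³⁻]^2 = (3s)^3(0.352)^2
(3s)^3 = 4.44×10⁻²⁴ / (0.352)^2 = 3.58×10⁻²³
s = 1.10×10⁻⁸ mol L⁻¹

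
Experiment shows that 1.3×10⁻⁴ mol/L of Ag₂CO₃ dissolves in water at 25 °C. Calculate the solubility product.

Ag₂CO₃(s) ⇌ 2 Ag⁺(aq) + CO₃²⁻(aq)
If s mol/L of Ag₂CO₃ dissolves, [Ag⁺] = 2s and [CO₃²⁻] = s.
Ksp = [Ag⁺]^2[CO₃²⁻] = (2s)^2 · s = 4s^3
Ksp = 4 × (1.3×10⁻⁴)^3 = 8.8×10⁻¹²

Ksp = 8.8×10⁻¹²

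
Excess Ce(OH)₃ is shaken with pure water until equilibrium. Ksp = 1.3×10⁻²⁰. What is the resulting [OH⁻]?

Ce(OH)₃(s) ⇌ Ce³⁺(aq) + 3 OH⁻(aq)
With molar solubility s: [Ce³⁺] = s, [OH⁻] = 3s.
Ksp = [Ce³⁺][OH⁻]^3 = s · (3s)^3 = 27s^4 = 1.3×10⁻²⁰
s = 4.7×10⁻⁶ mol L⁻¹
[OH⁻] = 3s = 1.4×10⁻⁵ mol L⁻¹

1.4×10⁻⁵ M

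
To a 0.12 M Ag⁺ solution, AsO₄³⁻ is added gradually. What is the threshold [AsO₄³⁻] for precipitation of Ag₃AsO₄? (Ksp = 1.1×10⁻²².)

6.4×10⁻²⁰ M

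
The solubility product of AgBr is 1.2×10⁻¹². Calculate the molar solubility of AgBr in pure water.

AgBr(s) ⇌ Ag⁺(aq) + Br⁻(aq)
Call the molar solubility s, so that [Ag⁺] = s and [Br⁻] = s.
Ksp = [Ag⁺][Br⁻] = s · s = s^2
s^2 = 1.2×10⁻¹²
s = (1.2×10⁻¹²)^(1/2) = 1.1×10⁻⁶ M

1.1×10⁻⁶ M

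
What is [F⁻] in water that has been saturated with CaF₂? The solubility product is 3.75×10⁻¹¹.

4.22×10⁻⁴ M

CaF₂(s) ⇌ Ca²⁺(aq) + 2 F⁻(aq)
Call the molar solubility s, so that [Ca²⁺] = s and [F⁻] = 2s.
Ksp = [Ca²⁺][F⁻]^2 = s · (2s)^2 = 4s^3 = 3.75×10⁻¹¹
s = 2.11×10⁻⁴ mol/L
[F⁻] = 2s = 4.22×10⁻⁴ mol/L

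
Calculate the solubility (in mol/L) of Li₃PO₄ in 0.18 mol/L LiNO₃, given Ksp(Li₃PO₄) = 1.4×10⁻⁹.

2.4×10⁻⁷ M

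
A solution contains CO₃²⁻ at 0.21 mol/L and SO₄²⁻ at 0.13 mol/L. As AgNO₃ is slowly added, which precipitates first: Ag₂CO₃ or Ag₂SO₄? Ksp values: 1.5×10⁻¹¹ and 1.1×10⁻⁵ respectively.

Ag₂CO₃

The threshold for precipitation is Q = Ksp.
For Ag₂CO₃: [Ag⁺] = (Ksp/[CO₃²⁻])^(1/2) = 8.5×10⁻⁶ mol/L
For Ag₂SO₄: [Ag⁺] = (Ksp/[SO₄²⁻])^(1/2) = 9.2×10⁻³ mol/L
Ag₂CO₃ requires the lower [Ag⁺], so it precipitates first.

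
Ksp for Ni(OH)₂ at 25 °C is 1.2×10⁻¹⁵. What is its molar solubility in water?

6.7×10⁻⁶ M

Ni(OH)₂(s) ⇌ Ni²⁺(aq) + 2 OH⁻(aq)
With molar solubility s: [Ni²⁺] = s, [OH⁻] = 2s.
Ksp = [Ni²⁺][OH⁻]^2 = s · (2s)^2 = 4s^3
4s^3 = 1.2×10⁻¹⁵  ⇒  s^3 = 3.0×10⁻¹⁶
s = 6.7×10⁻⁶ mol/L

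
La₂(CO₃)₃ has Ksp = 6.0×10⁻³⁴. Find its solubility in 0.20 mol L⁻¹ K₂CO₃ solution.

1.4×10⁻¹⁶ M

La₂(CO₃)₃(s) ⇌ 2 La³⁺(aq) + 3 CO₃²⁻(aq)
With CO₃²⁻ already at 0.20 mol L⁻¹ and s small, take [CO₃²⁻] ≈ 0.20 mol L⁻¹ and [La³⁺] = 2s.
Ksp = [La³⁺]^2[CO₃²⁻]^3 = (2s)^2(0.20)^3
(2s)^2 = 6.0×10⁻³⁴ / (0.20)^3 = 7.5×10⁻³²
s = 1.4×10⁻¹⁶ mol L⁻¹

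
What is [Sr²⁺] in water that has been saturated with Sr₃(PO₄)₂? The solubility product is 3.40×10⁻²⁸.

3.77×10⁻⁶ M

Sr₃(PO₄)₂(s) ⇌ 3 Sr²⁺(aq) + 2 PO₄³⁻(aq)
For each mole of Sr₃(PO₄)₂ that dissolves per liter, [Sr²⁺] = 3s and [PO₄³⁻] = 2s; let s denote this solubility.
Ksp = [Sr²⁺]^3[PO₄³⁻]^2 = (3s)^3 · (2s)^2 = 108s^5 = 3.40×10⁻²⁸
s = 1.26×10⁻⁶ M
[Sr²⁺] = 3s = 3.77×10⁻⁶ M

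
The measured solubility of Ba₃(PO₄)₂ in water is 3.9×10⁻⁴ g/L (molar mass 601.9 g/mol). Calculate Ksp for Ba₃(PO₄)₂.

Ksp = 1.2×10⁻²⁹

Convert to molarity: s = 3.9×10⁻⁴ / 601.9 = 6.479×10⁻⁷ mol/L
Ba₃(PO₄)₂(s) ⇌ 3 Ba²⁺(aq) + 2 PO₄³⁻(aq)
Let s be the molar solubility. Then [Ba²⁺] = 3s and [PO₄³⁻] = 2s.
Ksp = [Ba²⁺]^3[PO₄³⁻]^2 = (3s)^3 · (2s)^2 = 108s^5
Ksp = 108 × (6.479×10⁻⁷)^5 = 1.2×10⁻²⁹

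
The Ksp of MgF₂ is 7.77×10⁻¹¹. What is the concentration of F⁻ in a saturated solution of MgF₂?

5.38×10⁻⁴ M

MgF₂(s) ⇌ Mg²⁺(aq) + 2 F⁻(aq)
Call the molar solubility s, so that [Mg²⁺] = s and [F⁻] = 2s.
Ksp = [Mg²⁺][F⁻]^2 = s · (2s)^2 = 4s^3 = 7.77×10⁻¹¹
s = 2.69×10⁻⁴ M
[F⁻] = 2s = 5.38×10⁻⁴ M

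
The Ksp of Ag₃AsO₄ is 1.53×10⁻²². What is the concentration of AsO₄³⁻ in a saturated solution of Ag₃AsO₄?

Ag₃AsO₄(s) ⇌ 3 Ag⁺(aq) + AsO₄³⁻(aq)
For each mole of Ag₃AsO₄ that dissolves per liter, [Ag⁺] = 3s and [AsO₄³⁻] = s; let s denote this solubility.
Ksp = [Ag⁺]^3[AsO₄³⁻] = (3s)^3 · s = 27s^4 = 1.53×10⁻²²
s = 1.54×10⁻⁶ M
[AsO₄³⁻] = s = 1.54×10⁻⁶ M

1.54×10⁻⁶ M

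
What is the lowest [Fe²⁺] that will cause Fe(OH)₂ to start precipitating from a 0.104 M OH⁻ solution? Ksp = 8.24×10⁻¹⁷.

7.62×10⁻¹⁵ M

Precipitation of each salt begins when its ion product equals Ksp.
Fe(OH)₂(s) ⇌ Fe²⁺(aq) + 2 OH⁻(aq)
Ksp = [Fe²⁺][OH⁻]^2 = [Fe²⁺](0.104)^2
[Fe²⁺] = 8.24×10⁻¹⁷ / (0.104)^2 = 7.62×10⁻¹⁵
[Fe²⁺] = 7.62×10⁻¹⁵ M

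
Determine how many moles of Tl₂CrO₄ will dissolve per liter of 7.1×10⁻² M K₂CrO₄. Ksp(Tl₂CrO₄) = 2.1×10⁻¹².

2.7×10⁻⁶ M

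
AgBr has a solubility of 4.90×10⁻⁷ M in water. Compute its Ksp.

AgBr(s) ⇌ Ag⁺(aq) + Br⁻(aq)
With molar solubility s: [Ag⁺] = s, [Br⁻] = s.
Ksp = [Ag⁺][Br⁻] = s · s = s^2
Ksp = (4.90×10⁻⁷)^2 = 2.40×10⁻¹³

Ksp = 2.40×10⁻¹³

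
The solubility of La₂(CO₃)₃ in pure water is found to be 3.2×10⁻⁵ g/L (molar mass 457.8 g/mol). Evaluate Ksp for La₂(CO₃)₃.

Convert to molarity: s = 3.2×10⁻⁵ / 457.8 = 6.990×10⁻⁸ mol/L
La₂(CO₃)₃(s) ⇌ 2 La³⁺(aq) + 3 CO₃²⁻(aq)
With molar solubility s: [La³⁺] = 2s, [CO₃²⁻] = 3s.
Ksp = [La³⁺]^2[CO₃²⁻]^3 = (2s)^2 · (3s)^3 = 108s^5
Ksp = 108 × (6.990×10⁻⁸)^5 = 1.8×10⁻³⁴

Ksp = 1.8×10⁻³⁴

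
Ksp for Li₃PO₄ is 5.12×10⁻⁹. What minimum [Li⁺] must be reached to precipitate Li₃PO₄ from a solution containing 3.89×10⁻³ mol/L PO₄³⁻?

The threshold for precipitation is Q = Ksp.
Li₃PO₄(s) ⇌ 3 Li⁺(aq) + PO₄³⁻(aq)
Ksp = [Li⁺]^3[PO₄³⁻] = [Li⁺]^3(3.89×10⁻³)
[Li⁺]^3 = 5.12×10⁻⁹ / (3.89×10⁻³) = 1.32×10⁻⁶
[Li⁺] = 1.10×10⁻² mol/L

1.10×10⁻² M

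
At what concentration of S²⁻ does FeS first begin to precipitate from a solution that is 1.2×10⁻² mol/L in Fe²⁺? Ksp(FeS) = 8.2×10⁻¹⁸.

6.8×10⁻¹⁶ M

The threshold for precipitation is Q = Ksp.
FeS(s) ⇌ Fe²⁺(aq) + S²⁻(aq)
Ksp = [Fe²⁺][S²⁻] = [S²⁻](1.2×10⁻²)
[S²⁻] = 8.2×10⁻¹⁸ / (1.2×10⁻²) = 6.8×10⁻¹⁶
[S²⁻] = 6.8×10⁻¹⁶ mol/L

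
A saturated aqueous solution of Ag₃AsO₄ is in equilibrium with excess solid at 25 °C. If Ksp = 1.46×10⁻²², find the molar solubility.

Ag₃AsO₄(s) ⇌ 3 Ag⁺(aq) + AsO₄³⁻(aq)
Let s be the molar solubility. Then [Ag⁺] = 3s and [AsO₄³⁻] = s.
Ksp = [Ag⁺]^3[AsO₄³⁻] = (3s)^3 · s = 27s^4
27s^4 = 1.46×10⁻²²  ⇒  s^4 = 5.41×10⁻²⁴
Taking the 4th root, s = 1.52×10⁻⁶ M.

1.52×10⁻⁶ M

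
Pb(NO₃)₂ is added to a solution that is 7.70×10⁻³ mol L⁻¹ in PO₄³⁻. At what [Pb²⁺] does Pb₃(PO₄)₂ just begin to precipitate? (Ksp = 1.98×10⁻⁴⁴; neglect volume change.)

A salt starts to precipitate once the ion product Q reaches its Ksp.
Pb₃(PO₄)₂(s) ⇌ 3 Pb²⁺(aq) + 2 PO₄³⁻(aq)
Ksp = [Pb²⁺]^3[PO₄³⁻]^2 = [Pb²⁺]^3(7.70×10⁻³)^2
[Pb²⁺]^3 = 1.98×10⁻⁴⁴ / (7.70×10⁻³)^2 = 3.34×10⁻⁴⁰
[Pb²⁺] = 6.94×10⁻¹⁴ mol L⁻¹

6.94×10⁻¹⁴ M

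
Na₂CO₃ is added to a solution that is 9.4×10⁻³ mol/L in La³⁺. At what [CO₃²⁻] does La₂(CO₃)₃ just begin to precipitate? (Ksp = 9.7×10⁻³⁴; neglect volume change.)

Precipitation begins when Q = Ksp.
La₂(CO₃)₃(s) ⇌ 2 La³⁺(aq) + 3 CO₃²⁻(aq)
Ksp = [La³⁺]^2[CO₃²⁻]^3 = [CO₃²⁻]^3(9.4×10⁻³)^2
[CO₃²⁻]^3 = 9.7×10⁻³⁴ / (9.4×10⁻³)^2 = 1.1×10⁻²⁹
[CO₃²⁻] = 2.2×10⁻¹⁰ mol/L

2.2×10⁻¹⁰ M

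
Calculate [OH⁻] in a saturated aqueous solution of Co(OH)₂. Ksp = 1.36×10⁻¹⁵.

1.40×10⁻⁵ M

Co(OH)₂(s) ⇌ Co²⁺(aq) + 2 OH⁻(aq)
With molar solubility s: [Co²⁺] = s, [OH⁻] = 2s.
Ksp = [Co²⁺][OH⁻]^2 = s · (2s)^2 = 4s^3 = 1.36×10⁻¹⁵
s = 6.98×10⁻⁶ mol/L
[OH⁻] = 2s = 1.40×10⁻⁵ mol/L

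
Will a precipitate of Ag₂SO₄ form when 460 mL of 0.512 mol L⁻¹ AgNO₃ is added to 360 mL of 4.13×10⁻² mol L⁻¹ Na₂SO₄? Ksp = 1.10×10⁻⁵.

After mixing, V = 460 mL + 360 mL = 820 mL.
[Ag⁺] = (0.512)(460)/820 = 0.287 mol L⁻¹
[SO₄²⁻] = (4.13×10⁻²)(360)/820 = 1.81×10⁻² mol L⁻¹
Q = [Ag⁺]^2[SO₄²⁻] = 1.50×10⁻³
Because Q > Ksp (1.50×10⁻³ vs 1.10×10⁻⁵), a precipitate of Ag₂SO₄ forms.

Yes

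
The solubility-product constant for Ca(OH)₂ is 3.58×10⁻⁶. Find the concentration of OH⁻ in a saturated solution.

Ca(OH)₂(s) ⇌ Ca²⁺(aq) + 2 OH⁻(aq)
Call the molar solubility s, so that [Ca²⁺] = s and [OH⁻] = 2s.
Ksp = [Ca²⁺][OH⁻]^2 = s · (2s)^2 = 4s^3 = 3.58×10⁻⁶
s = 9.64×10⁻³ mol L⁻¹
[OH⁻] = 2s = 1.93×10⁻² mol L⁻¹

1.93×10⁻² M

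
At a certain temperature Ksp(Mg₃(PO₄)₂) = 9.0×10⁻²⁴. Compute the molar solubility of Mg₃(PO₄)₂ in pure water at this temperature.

Mg₃(PO₄)₂(s) ⇌ 3 Mg²⁺(aq) + 2 PO₄³⁻(aq)
If s mol/L of Mg₃(PO₄)₂ dissolves, [Mg²⁺] = 3s and [PO₄³⁻] = 2s.
Ksp = [Mg²⁺]^3[PO₄³⁻]^2 = (3s)^3 · (2s)^2 = 108s^5
108s^5 = 9.0×10⁻²⁴  ⇒  s^5 = 8.3×10⁻²⁶
s = 9.6×10⁻⁶ M

9.6×10⁻⁶ M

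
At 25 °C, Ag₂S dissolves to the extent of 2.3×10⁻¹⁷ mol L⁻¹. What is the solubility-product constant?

Ag₂S(s) ⇌ 2 Ag⁺(aq) + S²⁻(aq)
With molar solubility s: [Ag⁺] = 2s, [S²⁻] = s.
Ksp = [Ag⁺]^2[S²⁻] = (2s)^2 · s = 4s^3
Ksp = 4 × (2.3×10⁻¹⁷)^3 = 4.9×10⁻⁵⁰

Ksp = 4.9×10⁻⁵⁰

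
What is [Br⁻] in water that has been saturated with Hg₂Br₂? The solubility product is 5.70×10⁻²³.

4.85×10⁻⁸ M

Hg₂Br₂(s) ⇌ Hg₂²⁺(aq) + 2 Br⁻(aq)
Let s be the molar solubility. Then [Hg₂²⁺] = s and [Br⁻] = 2s.
Ksp = [Hg₂²⁺][Br⁻]^2 = s · (2s)^2 = 4s^3 = 5.70×10⁻²³
s = 2.42×10⁻⁸ M
[Br⁻] = 2s = 4.85×10⁻⁸ M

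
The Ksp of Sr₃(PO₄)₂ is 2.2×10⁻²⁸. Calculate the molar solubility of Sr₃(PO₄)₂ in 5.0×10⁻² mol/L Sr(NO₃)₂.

6.6×10⁻¹³ M

Sr₃(PO₄)₂(s) ⇌ 3 Sr²⁺(aq) + 2 PO₄³⁻(aq)
The solution already contains Sr²⁺ at 5.0×10⁻² mol/L. Let s be the molar solubility of Sr₃(PO₄)₂.
[Sr²⁺] ≈ 5.0×10⁻² mol/L (common ion dominates); [PO₄³⁻] = 2s.
Ksp = [Sr²⁺]^3[PO₄³⁻]^2 = (5.0×10⁻²)^3(2s)^2
(2s)^2 = 2.2×10⁻²⁸ / (5.0×10⁻²)^3 = 1.8×10⁻²⁴
s = 6.6×10⁻¹³ mol/L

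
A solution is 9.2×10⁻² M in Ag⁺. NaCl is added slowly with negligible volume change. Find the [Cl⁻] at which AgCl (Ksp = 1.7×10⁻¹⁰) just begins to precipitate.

Each salt precipitates once Q = Ksp for that salt.
AgCl(s) ⇌ Ag⁺(aq) + Cl⁻(aq)
Ksp = [Ag⁺][Cl⁻] = [Cl⁻](9.2×10⁻²)
[Cl⁻] = 1.7×10⁻¹⁰ / (9.2×10⁻²) = 1.8×10⁻⁹
[Cl⁻] = 1.8×10⁻⁹ M

1.8×10⁻⁹ M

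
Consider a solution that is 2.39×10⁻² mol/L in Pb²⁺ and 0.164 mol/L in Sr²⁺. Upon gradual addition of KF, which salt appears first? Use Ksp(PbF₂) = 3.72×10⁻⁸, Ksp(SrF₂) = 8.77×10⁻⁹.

Each salt precipitates once Q = Ksp for that salt.
For PbF₂: [F⁻] = (Ksp/[Pb²⁺])^(1/2) = 1.25×10⁻³ mol/L
For SrF₂: [F⁻] = (Ksp/[Sr²⁺])^(1/2) = 2.31×10⁻⁴ mol/L
Since SrF₂ needs less F⁻ to reach saturation, it precipitates first.

SrF₂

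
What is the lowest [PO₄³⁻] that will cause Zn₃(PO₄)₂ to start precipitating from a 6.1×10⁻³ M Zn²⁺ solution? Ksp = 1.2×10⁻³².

2.3×10⁻¹³ M

Precipitation begins when Q = Ksp.
Zn₃(PO₄)₂(s) ⇌ 3 Zn²⁺(aq) + 2 PO₄³⁻(aq)
Ksp = [Zn²⁺]^3[PO₄³⁻]^2 = [PO₄³⁻]^2(6.1×10⁻³)^3
[PO₄³⁻]^2 = 1.2×10⁻³² / (6.1×10⁻³)^3 = 5.3×10⁻²⁶
[PO₄³⁻] = 2.3×10⁻¹³ M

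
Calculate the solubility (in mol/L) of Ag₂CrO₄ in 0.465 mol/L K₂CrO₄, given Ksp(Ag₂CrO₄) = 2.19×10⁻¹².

1.09×10⁻⁶ M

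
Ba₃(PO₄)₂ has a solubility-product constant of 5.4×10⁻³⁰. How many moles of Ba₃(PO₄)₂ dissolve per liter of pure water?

Ba₃(PO₄)₂(s) ⇌ 3 Ba²⁺(aq) + 2 PO₄³⁻(aq)
With molar solubility s: [Ba²⁺] = 3s, [PO₄³⁻] = 2s.
Ksp = [Ba²⁺]^3[PO₄³⁻]^2 = (3s)^3 · (2s)^2 = 108s^5
108s^5 = 5.4×10⁻³⁰  ⇒  s^5 = 5.0×10⁻³²
s = 5.5×10⁻⁷ mol/L

5.5×10⁻⁷ M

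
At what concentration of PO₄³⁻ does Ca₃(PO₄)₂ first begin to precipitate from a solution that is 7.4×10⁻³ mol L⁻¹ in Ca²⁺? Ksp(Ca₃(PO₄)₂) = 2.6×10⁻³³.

8.0×10⁻¹⁴ M

Precipitation of each salt begins when its ion product equals Ksp.
Ca₃(PO₄)₂(s) ⇌ 3 Ca²⁺(aq) + 2 PO₄³⁻(aq)
Ksp = [Ca²⁺]^3[PO₄³⁻]^2 = [PO₄³⁻]^2(7.4×10⁻³)^3
[PO₄³⁻]^2 = 2.6×10⁻³³ / (7.4×10⁻³)^3 = 6.4×10⁻²⁷
[PO₄³⁻] = 8.0×10⁻¹⁴ mol L⁻¹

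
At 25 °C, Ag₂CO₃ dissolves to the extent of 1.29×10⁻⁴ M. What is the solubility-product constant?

Ag₂CO₃(s) ⇌ 2 Ag⁺(aq) + CO₃²⁻(aq)
With molar solubility s: [Ag⁺] = 2s, [CO₃²⁻] = s.
Ksp = [Ag⁺]^2[CO₃²⁻] = (2s)^2 · s = 4s^3
Ksp = 4 × (1.29×10⁻⁴)^3 = 8.59×10⁻¹²

Ksp = 8.59×10⁻¹²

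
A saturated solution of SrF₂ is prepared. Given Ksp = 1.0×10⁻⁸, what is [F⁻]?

SrF₂(s) ⇌ Sr²⁺(aq) + 2 F⁻(aq)
Let s be the molar solubility. Then [Sr²⁺] = s and [F⁻] = 2s.
Ksp = [Sr²⁺][F⁻]^2 = s · (2s)^2 = 4s^3 = 1.0×10⁻⁸
s = 1.4×10⁻³ M
[F⁻] = 2s = 2.7×10⁻³ M

2.7×10⁻³ M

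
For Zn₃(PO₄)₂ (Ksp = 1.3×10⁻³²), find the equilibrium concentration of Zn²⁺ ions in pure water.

4.9×10⁻⁷ M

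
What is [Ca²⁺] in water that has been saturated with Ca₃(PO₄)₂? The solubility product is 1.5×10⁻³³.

Ca₃(PO₄)₂(s) ⇌ 3 Ca²⁺(aq) + 2 PO₄³⁻(aq)
Let s be the molar solubility. Then [Ca²⁺] = 3s and [PO₄³⁻] = 2s.
Ksp = [Ca²⁺]^3[PO₄³⁻]^2 = (3s)^3 · (2s)^2 = 108s^5 = 1.5×10⁻³³
s = 1.1×10⁻⁷ M
[Ca²⁺] = 3s = 3.2×10⁻⁷ M

3.2×10⁻⁷ M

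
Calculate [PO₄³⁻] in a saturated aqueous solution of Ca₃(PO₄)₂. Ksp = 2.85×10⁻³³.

Ca₃(PO₄)₂(s) ⇌ 3 Ca²⁺(aq) + 2 PO₄³⁻(aq)
If s mol/L of Ca₃(PO₄)₂ dissolves, [Ca²⁺] = 3s and [PO₄³⁻] = 2s.
Ksp = [Ca²⁺]^3[PO₄³⁻]^2 = (3s)^3 · (2s)^2 = 108s^5 = 2.85×10⁻³³
s = 1.21×10⁻⁷ mol L⁻¹
[PO₄³⁻] = 2s = 2.43×10⁻⁷ mol L⁻¹

2.43×10⁻⁷ M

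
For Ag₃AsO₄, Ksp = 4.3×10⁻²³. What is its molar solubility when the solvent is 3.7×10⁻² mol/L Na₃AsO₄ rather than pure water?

Ag₃AsO₄(s) ⇌ 3 Ag⁺(aq) + AsO₄³⁻(aq)
AsO₄³⁻ is already present at 3.7×10⁻² mol/L. If s mol/L of Ag₃AsO₄ dissolves, [Ag⁺] = 3s while [AsO₄³⁻] ≈ 3.7×10⁻² mol/L.
Ksp = [Ag⁺]^3[AsO₄³⁻] = (3s)^3(3.7×10⁻²)
(3s)^3 = 4.3×10⁻²³ / (3.7×10⁻²) = 1.2×10⁻²¹
s = 3.5×10⁻⁸ mol/L

3.5×10⁻⁸ M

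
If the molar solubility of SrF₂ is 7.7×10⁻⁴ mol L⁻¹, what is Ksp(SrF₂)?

Ksp = 1.8×10⁻⁹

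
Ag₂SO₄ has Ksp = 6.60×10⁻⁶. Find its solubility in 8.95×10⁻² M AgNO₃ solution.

Ag₂SO₄(s) ⇌ 2 Ag⁺(aq) + SO₄²⁻(aq)
Let s be the solubility of Ag₂SO₄ here. The common ion gives [Ag⁺] ≈ 8.95×10⁻² M, and [SO₄²⁻] = s.
Ksp = [Ag⁺]^2[SO₄²⁻] = (8.95×10⁻²)^2s
s = 6.60×10⁻⁶ / (8.95×10⁻²)^2 = 8.24×10⁻⁴
s = 8.24×10⁻⁴ M

8.24×10⁻⁴ M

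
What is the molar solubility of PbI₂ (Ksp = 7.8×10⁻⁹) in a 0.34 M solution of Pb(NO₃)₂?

PbI₂(s) ⇌ Pb²⁺(aq) + 2 I⁻(aq)
Let s be the solubility of PbI₂ here. The common ion gives [Pb²⁺] ≈ 0.34 M, and [I⁻] = 2s.
Ksp = [Pb²⁺][I⁻]^2 = (0.34)(2s)^2
(2s)^2 = 7.8×10⁻⁹ / (0.34) = 2.3×10⁻⁸
s = 7.6×10⁻⁵ M

7.6×10⁻⁵ M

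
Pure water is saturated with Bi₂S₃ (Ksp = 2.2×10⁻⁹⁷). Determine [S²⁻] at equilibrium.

Bi₂S₃(s) ⇌ 2 Bi³⁺(aq) + 3 S²⁻(aq)
If s mol/L of Bi₂S₃ dissolves, [Bi³⁺] = 2s and [S²⁻] = 3s.
Ksp = [Bi³⁺]^2[S²⁻]^3 = (2s)^2 · (3s)^3 = 108s^5 = 2.2×10⁻⁹⁷
s = 1.8×10⁻²⁰ mol L⁻¹
[S²⁻] = 3s = 5.5×10⁻²⁰ mol L⁻¹

5.5×10⁻²⁰ M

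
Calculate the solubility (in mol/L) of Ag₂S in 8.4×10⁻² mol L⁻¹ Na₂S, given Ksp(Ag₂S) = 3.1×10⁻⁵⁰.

3.0×10⁻²⁵ M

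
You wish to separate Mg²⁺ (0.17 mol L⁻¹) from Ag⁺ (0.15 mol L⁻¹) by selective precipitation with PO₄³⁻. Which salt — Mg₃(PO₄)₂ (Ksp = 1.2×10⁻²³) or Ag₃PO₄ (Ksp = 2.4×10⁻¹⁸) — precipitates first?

Precipitation begins when Q = Ksp.
For Mg₃(PO₄)₂: [PO₄³⁻] = (Ksp/[Mg²⁺]^3)^(1/2) = 4.9×10⁻¹¹ mol L⁻¹
For Ag₃PO₄: [PO₄³⁻] = (Ksp/[Ag⁺]^3) = 7.1×10⁻¹⁶ mol L⁻¹
The smaller threshold [PO₄³⁻] is reached first, so Ag₃PO₄ precipitates first.

Ag₃PO₄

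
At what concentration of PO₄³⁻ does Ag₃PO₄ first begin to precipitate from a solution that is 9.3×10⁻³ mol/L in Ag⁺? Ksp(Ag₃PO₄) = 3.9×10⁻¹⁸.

4.8×10⁻¹² M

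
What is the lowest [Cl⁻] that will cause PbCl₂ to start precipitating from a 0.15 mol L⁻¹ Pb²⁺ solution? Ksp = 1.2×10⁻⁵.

Each salt precipitates once Q = Ksp for that salt.
PbCl₂(s) ⇌ Pb²⁺(aq) + 2 Cl⁻(aq)
Ksp = [Pb²⁺][Cl⁻]^2 = [Cl⁻]^2(0.15)
[Cl⁻]^2 = 1.2×10⁻⁵ / (0.15) = 8.0×10⁻⁵
[Cl⁻] = 8.9×10⁻³ mol L⁻¹

8.9×10⁻³ M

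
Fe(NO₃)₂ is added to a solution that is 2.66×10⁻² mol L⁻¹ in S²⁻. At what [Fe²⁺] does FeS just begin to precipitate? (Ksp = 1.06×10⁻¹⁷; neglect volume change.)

Precipitation begins when Q = Ksp.
FeS(s) ⇌ Fe²⁺(aq) + S²⁻(aq)
Ksp = [Fe²⁺][S²⁻] = [Fe²⁺](2.66×10⁻²)
[Fe²⁺] = 1.06×10⁻¹⁷ / (2.66×10⁻²) = 3.98×10⁻¹⁶
[Fe²⁺] = 3.98×10⁻¹⁶ mol L⁻¹

3.98×10⁻¹⁶ M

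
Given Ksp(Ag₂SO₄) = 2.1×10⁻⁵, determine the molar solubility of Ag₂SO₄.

Ag₂SO₄(s) ⇌ 2 Ag⁺(aq) + SO₄²⁻(aq)
With molar solubility s: [Ag⁺] = 2s, [SO₄²⁻] = s.
Ksp = [Ag⁺]^2[SO₄²⁻] = (2s)^2 · s = 4s^3
4s^3 = 2.1×10⁻⁵  ⇒  s^3 = 5.3×10⁻⁶
s = (5.3×10⁻⁶)^(1/3) = 1.7×10⁻² mol/L

1.7×10⁻² M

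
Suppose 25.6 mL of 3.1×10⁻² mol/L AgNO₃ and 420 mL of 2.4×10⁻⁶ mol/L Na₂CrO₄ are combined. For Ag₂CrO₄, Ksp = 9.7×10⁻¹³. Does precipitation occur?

After mixing, V = 25.6 mL + 420 mL = 445.6 mL.
[Ag⁺] = (3.1×10⁻²)(25.6)/445.6 = 1.8×10⁻³ mol/L
[CrO₄²⁻] = (2.4×10⁻⁶)(420)/445.6 = 2.3×10⁻⁶ mol/L
Q = [Ag⁺]^2[CrO₄²⁻] = 7.2×10⁻¹²
Because Q > Ksp (7.2×10⁻¹² vs 9.7×10⁻¹³), a precipitate of Ag₂CrO₄ forms.

Yes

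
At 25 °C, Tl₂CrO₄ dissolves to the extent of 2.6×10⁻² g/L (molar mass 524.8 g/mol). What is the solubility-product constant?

Ksp = 4.9×10⁻¹³

Molar solubility s = (2.6×10⁻² g/L) / (524.8 g/mol) = 4.954×10⁻⁵ mol/L
Tl₂CrO₄(s) ⇌ 2 Tl⁺(aq) + CrO₄²⁻(aq)
Call the molar solubility s, so that [Tl⁺] = 2s and [CrO₄²⁻] = s.
Ksp = [Tl⁺]^2[CrO₄²⁻] = (2s)^2 · s = 4s^3
Ksp = 4 × (4.954×10⁻⁵)^3 = 4.9×10⁻¹³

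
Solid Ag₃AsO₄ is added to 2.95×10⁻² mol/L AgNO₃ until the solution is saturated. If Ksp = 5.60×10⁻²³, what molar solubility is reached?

Ag₃AsO₄(s) ⇌ 3 Ag⁺(aq) + AsO₄³⁻(aq)
The solution already contains Ag⁺ at 2.95×10⁻² mol/L. Let s be the molar solubility of Ag₃AsO₄.
[Ag⁺] ≈ 2.95×10⁻² mol/L (common ion dominates); [AsO₄³⁻] = s.
Ksp = [Ag⁺]^3[AsO₄³⁻] = (2.95×10⁻²)^3s
s = 5.60×10⁻²³ / (2.95×10⁻²)^3 = 2.18×10⁻¹⁸
s = 2.18×10⁻¹⁸ mol/L

2.18×10⁻¹⁸ M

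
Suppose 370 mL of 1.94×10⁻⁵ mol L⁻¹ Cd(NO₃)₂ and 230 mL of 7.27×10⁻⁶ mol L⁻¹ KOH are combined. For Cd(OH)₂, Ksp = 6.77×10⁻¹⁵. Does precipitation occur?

No

The combined volume is 600 mL.
[Cd²⁺] = (1.94×10⁻⁵)(370)/600 = 1.20×10⁻⁵ mol L⁻¹
[OH⁻] = (7.27×10⁻⁶)(230)/600 = 2.79×10⁻⁶ mol L⁻¹
Q = [Cd²⁺][OH⁻]^2 = 9.29×10⁻¹⁷
Q < Ksp (9.29×10⁻¹⁷ vs 6.77×10⁻¹⁵); the solution remains unsaturated and no precipitate forms.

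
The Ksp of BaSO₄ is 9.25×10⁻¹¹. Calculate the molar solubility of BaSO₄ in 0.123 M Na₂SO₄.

BaSO₄(s) ⇌ Ba²⁺(aq) + SO₄²⁻(aq)
With SO₄²⁻ already at 0.123 M and s small, take [SO₄²⁻] ≈ 0.123 M and [Ba²⁺] = s.
Ksp = [Ba²⁺][SO₄²⁻] = s(0.123)
s = 9.25×10⁻¹¹ / (0.123) = 7.52×10⁻¹⁰
s = 7.52×10⁻¹⁰ M

7.52×10⁻¹⁰ M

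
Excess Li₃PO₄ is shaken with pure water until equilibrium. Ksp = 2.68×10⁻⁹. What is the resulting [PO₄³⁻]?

Li₃PO₄(s) ⇌ 3 Li⁺(aq) + PO₄³⁻(aq)
If s mol/L of Li₃PO₄ dissolves, [Li⁺] = 3s and [PO₄³⁻] = s.
Ksp = [Li⁺]^3[PO₄³⁻] = (3s)^3 · s = 27s^4 = 2.68×10⁻⁹
s = 3.16×10⁻³ mol L⁻¹
[PO₄³⁻] = s = 3.16×10⁻³ mol L⁻¹

3.16×10⁻³ M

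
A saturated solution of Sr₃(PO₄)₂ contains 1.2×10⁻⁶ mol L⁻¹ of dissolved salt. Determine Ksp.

Sr₃(PO₄)₂(s) ⇌ 3 Sr²⁺(aq) + 2 PO₄³⁻(aq)
Let s be the molar solubility. Then [Sr²⁺] = 3s and [PO₄³⁻] = 2s.
Ksp = [Sr²⁺]^3[PO₄³⁻]^2 = (3s)^3 · (2s)^2 = 108s^5
Ksp = 108 × (1.2×10⁻⁶)^5 = 2.7×10⁻²⁸

Ksp = 2.7×10⁻²⁸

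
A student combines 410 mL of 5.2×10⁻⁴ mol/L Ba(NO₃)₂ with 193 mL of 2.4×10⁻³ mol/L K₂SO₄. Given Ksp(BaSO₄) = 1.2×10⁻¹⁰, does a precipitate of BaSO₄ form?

Yes

Total volume after mixing = 410 + 193 = 603 mL.
[Ba²⁺] = (5.2×10⁻⁴)(410)/603 = 3.5×10⁻⁴ mol/L
[SO₄²⁻] = (2.4×10⁻³)(193)/603 = 7.7×10⁻⁴ mol/L
Q = [Ba²⁺][SO₄²⁻] = 2.7×10⁻⁷
Since Q (2.7×10⁻⁷) exceeds Ksp (1.2×10⁻¹⁰), BaSO₄ will precipitate.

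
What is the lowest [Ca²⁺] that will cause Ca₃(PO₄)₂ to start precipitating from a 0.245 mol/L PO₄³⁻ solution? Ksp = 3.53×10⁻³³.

3.89×10⁻¹¹ M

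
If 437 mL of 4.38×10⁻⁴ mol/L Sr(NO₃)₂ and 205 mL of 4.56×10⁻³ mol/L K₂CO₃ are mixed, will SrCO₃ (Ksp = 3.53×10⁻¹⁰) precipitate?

Yes

After mixing, V = 437 mL + 205 mL = 642 mL.
[Sr²⁺] = (4.38×10⁻⁴)(437)/642 = 2.98×10⁻⁴ mol/L
[CO₃²⁻] = (4.56×10⁻³)(205)/642 = 1.46×10⁻³ mol/L
Q = [Sr²⁺][CO₃²⁻] = 4.34×10⁻⁷
Q = 4.34×10⁻⁷ > Ksp = 3.53×10⁻¹⁰, so the solution is supersaturated and SrCO₃ precipitates.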